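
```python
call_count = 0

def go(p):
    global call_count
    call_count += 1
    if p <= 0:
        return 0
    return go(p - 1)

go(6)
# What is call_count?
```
Call trace:
go(p=6)
  go(p=5)
    go(p=4)
      go(p=3)
        go(p=2)
          go(p=1)
            go(p=0)
            -> return 0
          -> return 0
        -> return 0
      -> return 0
    -> return 0
  -> return 0
-> return 0

call_count is incremented once per call. go is entered once for each p = 6, 5, 4, 3, 2, 1, 0 (the p <= 0 call returns without recursing), i.e. 6 + 1 calls.
call_count = 7

Final answer: 7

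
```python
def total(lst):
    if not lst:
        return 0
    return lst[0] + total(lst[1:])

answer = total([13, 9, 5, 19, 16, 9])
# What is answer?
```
Call trace:
total(lst=[13, 9, 5, 19, 16, 9])
  total(lst=[9, 5, 19, 16, 9])
    total(lst=[5, 19, 16, 9])
      total(lst=[19, 16, 9])
        total(lst=[16, 9])
          total(lst=[9])
            total(lst=[])
            -> return 0
          -> return 9
        -> return 25
      -> return 44
    -> return 49
  -> return 58
-> return 71

Final answer: 71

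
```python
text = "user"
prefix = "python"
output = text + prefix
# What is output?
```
Trace:
  text='user'
  text='user', prefix='python'
  text='user', prefix='python', output='userpython'

Final answer: 'userpython'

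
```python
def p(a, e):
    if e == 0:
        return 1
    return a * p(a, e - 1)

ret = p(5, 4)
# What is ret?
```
Call trace:
p(a=5, e=4)
  p(a=5, e=3)
    p(a=5, e=2)
      p(a=5, e=1)
        p(a=5, e=0)
        -> return 1
      -> return 5
    -> return 25
  -> return 125
-> return 625

Final answer: 625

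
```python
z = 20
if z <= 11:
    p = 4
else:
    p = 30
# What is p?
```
Trace:
  z=20
  z=20, p=30

Final answer: 30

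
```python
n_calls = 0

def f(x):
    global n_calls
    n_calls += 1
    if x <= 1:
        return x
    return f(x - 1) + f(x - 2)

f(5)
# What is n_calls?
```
Call trace (a repeated sub-call is expanded the first time; later identical calls just restate its return value):
f(x=5)
  f(x=4)
    f(x=3)
      f(x=2)
        f(x=1)
        -> return 1
        f(x=0)
        -> return 0
      -> return 1
      f(x=1)
      -> return 1
    -> return 2
    f(x=2) -> return 1  (same call as traced above)
  -> return 3
  f(x=3) -> return 2  (same call as traced above)
-> return 5

n_calls is incremented once per call, so count the calls in each subtree. Let C(x) = number of calls made by f(x).
C(0) = C(1) = 1 (base case, no recursion); C(x) = 1 + C(x - 1) + C(x - 2) otherwise.
C(2) = 1 + C(1) + C(0) = 1 + 1 + 1 = 3
C(3) = 1 + C(2) + C(1) = 1 + 3 + 1 = 5
C(4) = 1 + C(3) + C(2) = 1 + 5 + 3 = 9
C(5) = 1 + C(4) + C(3) = 1 + 9 + 5 = 15
n_calls = C(5) = 15

Final answer: 15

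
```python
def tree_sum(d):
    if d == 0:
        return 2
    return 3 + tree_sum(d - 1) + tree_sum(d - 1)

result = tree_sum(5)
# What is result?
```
Call trace (a repeated sub-call is expanded the first time; later identical calls just restate its return value):
tree_sum(d=5)
  tree_sum(d=4)
    tree_sum(d=3)
      tree_sum(d=2)
        tree_sum(d=1)
          tree_sum(d=0)
          -> return 2
          tree_sum(d=0)
          -> return 2
        -> return 7
        tree_sum(d=1) -> return 7  (same call as traced above)
      -> return 17
      tree_sum(d=2) -> return 17  (same call as traced above)
    -> return 37
    tree_sum(d=3) -> return 37  (same call as traced above)
  -> return 77
  tree_sum(d=4) -> return 77  (same call as traced above)
-> return 157

Final answer: 157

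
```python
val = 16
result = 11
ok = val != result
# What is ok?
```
Trace:
  val=16
  val=16, result=11
  val=16, result=11, ok=True

Final answer: True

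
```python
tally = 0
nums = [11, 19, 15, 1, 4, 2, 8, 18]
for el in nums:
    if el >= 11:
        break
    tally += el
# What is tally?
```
Trace:
  tally=0
  tally=0, el=11

Final answer: 0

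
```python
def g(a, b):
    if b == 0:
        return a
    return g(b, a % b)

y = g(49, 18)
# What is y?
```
Call trace:
g(a=49, b=18)
  g(a=18, b=13)
    g(a=13, b=5)
      g(a=5, b=3)
        g(a=3, b=2)
          g(a=2, b=1)
            g(a=1, b=0)
            -> return 1
          -> return 1
        -> return 1
      -> return 1
    -> return 1
  -> return 1
-> return 1

Final answer: 1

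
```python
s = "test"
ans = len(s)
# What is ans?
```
Trace:
  s='test'
  s='test', ans=4

Final answer: 4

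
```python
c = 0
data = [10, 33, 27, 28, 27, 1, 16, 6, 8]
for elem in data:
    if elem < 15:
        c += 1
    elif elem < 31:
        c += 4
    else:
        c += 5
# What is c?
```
Trace:
  c=0
  c=1, elem=10
  c=6, elem=33
  c=10, elem=27
  c=14, elem=28
  c=18, elem=27
  c=19, elem=1
  c=23, elem=16
  c=24, elem=6
  c=25, elem=8

Final answer: 25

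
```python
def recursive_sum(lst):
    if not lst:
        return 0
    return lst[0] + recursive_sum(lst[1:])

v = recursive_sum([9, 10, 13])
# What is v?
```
Call trace:
recursive_sum(lst=[9, 10, 13])
  recursive_sum(lst=[10, 13])
    recursive_sum(lst=[13])
      recursive_sum(lst=[])
      -> return 0
    -> return 13
  -> return 23
-> return 32

Final answer: 32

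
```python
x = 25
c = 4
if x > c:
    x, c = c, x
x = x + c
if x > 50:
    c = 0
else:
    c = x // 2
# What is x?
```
Trace:
  x=25
  x=25, c=4
  x=4, c=25
  x=29, c=25
  x=29, c=14

Final answer: 29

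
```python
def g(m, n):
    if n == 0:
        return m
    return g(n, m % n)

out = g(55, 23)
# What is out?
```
Call trace:
g(m=55, n=23)
  g(m=23, n=9)
    g(m=9, n=5)
      g(m=5, n=4)
        g(m=4, n=1)
          g(m=1, n=0)
          -> return 1
        -> return 1
      -> return 1
    -> return 1
  -> return 1
-> return 1

Final answer: 1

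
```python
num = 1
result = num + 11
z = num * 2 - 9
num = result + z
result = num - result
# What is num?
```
Trace:
  num=1
  num=1, result=12
  num=1, result=12, z=-7
  num=5, result=12, z=-7
  num=5, result=-7, z=-7

Final answer: 5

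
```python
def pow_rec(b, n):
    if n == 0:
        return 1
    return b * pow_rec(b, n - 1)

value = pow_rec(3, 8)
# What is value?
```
Call trace:
pow_rec(b=3, n=8)
  pow_rec(b=3, n=7)
    pow_rec(b=3, n=6)
      pow_rec(b=3, n=5)
        pow_rec(b=3, n=4)
          pow_rec(b=3, n=3)
            pow_rec(b=3, n=2)
              pow_rec(b=3, n=1)
                pow_rec(b=3, n=0)
                -> return 1
              -> return 3
            -> return 9
          -> return 27
        -> return 81
      -> return 243
    -> return 729
  -> return 2187
-> return 6561

Final answer: 6561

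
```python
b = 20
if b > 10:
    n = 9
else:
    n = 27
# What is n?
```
Trace:
  b=20
  b=20, n=9

Final answer: 9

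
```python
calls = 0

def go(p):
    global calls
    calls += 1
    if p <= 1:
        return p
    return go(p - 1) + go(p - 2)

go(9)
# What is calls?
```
Call trace (a repeated sub-call is expanded the first time; later identical calls just restate its return value):
go(p=9)
  go(p=8)
    go(p=7)
      go(p=6)
        go(p=5)
          go(p=4)
            go(p=3)
              go(p=2)
                go(p=1)
                -> return 1
                go(p=0)
                -> return 0
              -> return 1
              go(p=1)
              -> return 1
            -> return 2
            go(p=2) -> return 1  (same call as traced above)
          -> return 3
          go(p=3) -> return 2  (same call as traced above)
        -> return 5
        go(p=4) -> return 3  (same call as traced above)
      -> return 8
      go(p=5) -> return 5  (same call as traced above)
    -> return 13
    go(p=6) -> return 8  (same call as traced above)
  -> return 21
  go(p=7) -> return 13  (same call as traced above)
-> return 34

calls is incremented once per call, so count the calls in each subtree. Let C(p) = number of calls made by go(p).
C(0) = C(1) = 1 (base case, no recursion); C(p) = 1 + C(p - 1) + C(p - 2) otherwise.
C(2) = 1 + C(1) + C(0) = 1 + 1 + 1 = 3
C(3) = 1 + C(2) + C(1) = 1 + 3 + 1 = 5
C(4) = 1 + C(3) + C(2) = 1 + 5 + 3 = 9
C(5) = 1 + C(4) + C(3) = 1 + 9 + 5 = 15
C(6) = 1 + C(5) + C(4) = 1 + 15 + 9 = 25
C(7) = 1 + C(6) + C(5) = 1 + 25 + 15 = 41
C(8) = 1 + C(7) + C(6) = 1 + 41 + 25 = 67
C(9) = 1 + C(8) + C(7) = 1 + 67 + 41 = 109
calls = C(9) = 109

Final answer: 109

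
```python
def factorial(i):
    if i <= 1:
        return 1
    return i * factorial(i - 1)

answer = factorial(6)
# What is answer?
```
Call trace:
factorial(i=6)
  factorial(i=5)
    factorial(i=4)
      factorial(i=3)
        factorial(i=2)
          factorial(i=1)
          -> return 1
        -> return 2
      -> return 6
    -> return 24
  -> return 120
-> return 720

Final answer: 720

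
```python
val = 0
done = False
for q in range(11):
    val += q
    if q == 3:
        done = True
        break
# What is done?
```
Trace:
  val=0
  val=0, done=False
  val=0, done=False, q=0
  val=1, done=False, q=1
  val=3, done=False, q=2
  val=6, done=True, q=3

Final answer: True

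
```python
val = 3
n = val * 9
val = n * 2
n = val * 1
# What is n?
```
Trace:
  val=3
  val=3, n=27
  val=54, n=27
  val=54, n=54

Final answer: 54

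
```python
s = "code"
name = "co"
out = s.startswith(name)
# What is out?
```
Trace:
  s='code'
  s='code', name='co'
  s='code', name='co', out=True

Final answer: True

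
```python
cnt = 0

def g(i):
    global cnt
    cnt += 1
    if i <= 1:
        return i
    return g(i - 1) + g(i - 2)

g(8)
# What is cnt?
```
Call trace (a repeated sub-call is expanded the first time; later identical calls just restate its return value):
g(i=8)
  g(i=7)
    g(i=6)
      g(i=5)
        g(i=4)
          g(i=3)
            g(i=2)
              g(i=1)
              -> return 1
              g(i=0)
              -> return 0
            -> return 1
            g(i=1)
            -> return 1
          -> return 2
          g(i=2) -> return 1  (same call as traced above)
        -> return 3
        g(i=3) -> return 2  (same call as traced above)
      -> return 5
      g(i=4) -> return 3  (same call as traced above)
    -> return 8
    g(i=5) -> return 5  (same call as traced above)
  -> return 13
  g(i=6) -> return 8  (same call as traced above)
-> return 21

cnt is incremented once per call, so count the calls in each subtree. Let C(i) = number of calls made by g(i).
C(0) = C(1) = 1 (base case, no recursion); C(i) = 1 + C(i - 1) + C(i - 2) otherwise.
C(2) = 1 + C(1) + C(0) = 1 + 1 + 1 = 3
C(3) = 1 + C(2) + C(1) = 1 + 3 + 1 = 5
C(4) = 1 + C(3) + C(2) = 1 + 5 + 3 = 9
C(5) = 1 + C(4) + C(3) = 1 + 9 + 5 = 15
C(6) = 1 + C(5) + C(4) = 1 + 15 + 9 = 25
C(7) = 1 + C(6) + C(5) = 1 + 25 + 15 = 41
C(8) = 1 + C(7) + C(6) = 1 + 41 + 25 = 67
cnt = C(8) = 67

Final answer: 67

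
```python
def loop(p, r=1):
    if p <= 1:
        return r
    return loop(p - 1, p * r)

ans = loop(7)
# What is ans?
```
Call trace:
loop(p=7, r=1)
  loop(p=6, r=7)
    loop(p=5, r=42)
      loop(p=4, r=210)
        loop(p=3, r=840)
          loop(p=2, r=2520)
            loop(p=1, r=5040)
            -> return 5040
          -> return 5040
        -> return 5040
      -> return 5040
    -> return 5040
  -> return 5040
-> return 5040

Final answer: 5040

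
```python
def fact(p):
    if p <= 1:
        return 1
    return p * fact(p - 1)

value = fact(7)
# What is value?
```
Call trace:
fact(p=7)
  fact(p=6)
    fact(p=5)
      fact(p=4)
        fact(p=3)
          fact(p=2)
            fact(p=1)
            -> return 1
          -> return 2
        -> return 6
      -> return 24
    -> return 120
  -> return 720
-> return 5040

Final answer: 5040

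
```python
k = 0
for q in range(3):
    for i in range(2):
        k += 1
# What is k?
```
Trace:
  k=0
  k=1, q=0, i=0
  k=2, q=0, i=1
  k=3, q=1, i=0
  k=4, q=1, i=1
  k=5, q=2, i=0
  k=6, q=2, i=1

Final answer: 6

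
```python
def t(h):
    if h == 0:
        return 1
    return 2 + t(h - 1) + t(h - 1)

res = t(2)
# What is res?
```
Call trace (a repeated sub-call is expanded the first time; later identical calls just restate its return value):
t(h=2)
  t(h=1)
    t(h=0)
    -> return 1
    t(h=0)
    -> return 1
  -> return 4
  t(h=1) -> return 4  (same call as traced above)
-> return 10

Final answer: 10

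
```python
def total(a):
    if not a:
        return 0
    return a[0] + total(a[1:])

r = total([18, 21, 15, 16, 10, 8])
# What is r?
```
Call trace:
total(a=[18, 21, 15, 16, 10, 8])
  total(a=[21, 15, 16, 10, 8])
    total(a=[15, 16, 10, 8])
      total(a=[16, 10, 8])
        total(a=[10, 8])
          total(a=[8])
            total(a=[])
            -> return 0
          -> return 8
        -> return 18
      -> return 34
    -> return 49
  -> return 70
-> return 88

Final answer: 88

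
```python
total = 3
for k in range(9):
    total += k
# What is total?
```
Trace:
  total=3
  total=3, k=0
  total=4, k=1
  total=6, k=2
  total=9, k=3
  total=13, k=4
  total=18, k=5
  total=24, k=6
  total=31, k=7
  total=39, k=8

Final answer: 39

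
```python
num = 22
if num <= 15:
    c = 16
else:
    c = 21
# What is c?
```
Trace:
  num=22
  num=22, c=21

Final answer: 21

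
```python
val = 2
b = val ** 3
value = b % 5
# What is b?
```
Trace:
  val=2
  val=2, b=8
  val=2, b=8, value=3

Final answer: 8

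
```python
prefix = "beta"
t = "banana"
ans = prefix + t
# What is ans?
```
Trace:
  prefix='beta'
  prefix='beta', t='banana'
  prefix='beta', t='banana', ans='betabanana'

Final answer: 'betabanana'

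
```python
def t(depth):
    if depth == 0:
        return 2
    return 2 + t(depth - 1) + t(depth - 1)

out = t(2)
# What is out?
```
Call trace (a repeated sub-call is expanded the first time; later identical calls just restate its return value):
t(depth=2)
  t(depth=1)
    t(depth=0)
    -> return 2
    t(depth=0)
    -> return 2
  -> return 6
  t(depth=1) -> return 6  (same call as traced above)
-> return 14

Final answer: 14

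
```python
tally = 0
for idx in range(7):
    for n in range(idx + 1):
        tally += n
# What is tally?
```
Trace:
  tally=0
  tally=0, idx=0, n=0
  tally=0, idx=1, n=0
  tally=1, idx=1, n=1
  tally=1, idx=2, n=0
  tally=2, idx=2, n=1
  tally=4, idx=2, n=2
  tally=4, idx=3, n=0
  tally=5, idx=3, n=1
  tally=7, idx=3, n=2
  tally=10, idx=3, n=3
  tally=10, idx=4, n=0
  tally=11, idx=4, n=1
  tally=13, idx=4, n=2
  tally=16, idx=4, n=3
  tally=20, idx=4, n=4
  tally=20, idx=5, n=0
  tally=21, idx=5, n=1
  tally=23, idx=5, n=2
  tally=26, idx=5, n=3
  tally=30, idx=5, n=4
  tally=35, idx=5, n=5
  tally=35, idx=6, n=0
  tally=36, idx=6, n=1
  tally=38, idx=6, n=2
  tally=41, idx=6, n=3
  tally=45, idx=6, n=4
  tally=50, idx=6, n=5
  tally=56, idx=6, n=6

Final answer: 56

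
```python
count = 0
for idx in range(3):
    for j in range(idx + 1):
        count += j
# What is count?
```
Trace:
  count=0
  count=0, idx=0, j=0
  count=0, idx=1, j=0
  count=1, idx=1, j=1
  count=1, idx=2, j=0
  count=2, idx=2, j=1
  count=4, idx=2, j=2

Final answer: 4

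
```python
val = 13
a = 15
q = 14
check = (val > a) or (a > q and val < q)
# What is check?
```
Trace:
  val=13
  val=13, a=15
  val=13, a=15, q=14
  val=13, a=15, q=14, check=True

Final answer: True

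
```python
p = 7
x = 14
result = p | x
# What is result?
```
Trace:
  p=7
  p=7, x=14
  p=7, x=14, result=15

Final answer: 15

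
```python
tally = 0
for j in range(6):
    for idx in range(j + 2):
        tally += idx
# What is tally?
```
Trace:
  tally=0
  tally=0, j=0, idx=0
  tally=1, j=0, idx=1
  tally=1, j=1, idx=0
  tally=2, j=1, idx=1
  tally=4, j=1, idx=2
  tally=4, j=2, idx=0
  tally=5, j=2, idx=1
  tally=7, j=2, idx=2
  tally=10, j=2, idx=3
  tally=10, j=3, idx=0
  tally=11, j=3, idx=1
  tally=13, j=3, idx=2
  tally=16, j=3, idx=3
  tally=20, j=3, idx=4
  tally=20, j=4, idx=0
  tally=21, j=4, idx=1
  tally=23, j=4, idx=2
  tally=26, j=4, idx=3
  tally=30, j=4, idx=4
  tally=35, j=4, idx=5
  tally=35, j=5, idx=0
  tally=36, j=5, idx=1
  tally=38, j=5, idx=2
  tally=41, j=5, idx=3
  tally=45, j=5, idx=4
  tally=50, j=5, idx=5
  tally=56, j=5, idx=6

Final answer: 56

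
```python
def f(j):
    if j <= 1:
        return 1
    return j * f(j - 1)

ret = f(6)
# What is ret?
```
Call trace:
f(j=6)
  f(j=5)
    f(j=4)
      f(j=3)
        f(j=2)
          f(j=1)
          -> return 1
        -> return 2
      -> return 6
    -> return 24
  -> return 120
-> return 720

Final answer: 720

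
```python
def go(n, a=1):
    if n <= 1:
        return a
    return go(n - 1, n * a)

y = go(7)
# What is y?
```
Call trace:
go(n=7, a=1)
  go(n=6, a=7)
    go(n=5, a=42)
      go(n=4, a=210)
        go(n=3, a=840)
          go(n=2, a=2520)
            go(n=1, a=5040)
            -> return 5040
          -> return 5040
        -> return 5040
      -> return 5040
    -> return 5040
  -> return 5040
-> return 5040

Final answer: 5040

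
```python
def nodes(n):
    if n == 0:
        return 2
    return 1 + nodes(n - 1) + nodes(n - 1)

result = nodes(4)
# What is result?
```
Call trace (a repeated sub-call is expanded the first time; later identical calls just restate its return value):
nodes(n=4)
  nodes(n=3)
    nodes(n=2)
      nodes(n=1)
        nodes(n=0)
        -> return 2
        nodes(n=0)
        -> return 2
      -> return 5
      nodes(n=1) -> return 5  (same call as traced above)
    -> return 11
    nodes(n=2) -> return 11  (same call as traced above)
  -> return 23
  nodes(n=3) -> return 23  (same call as traced above)
-> return 47

Final answer: 47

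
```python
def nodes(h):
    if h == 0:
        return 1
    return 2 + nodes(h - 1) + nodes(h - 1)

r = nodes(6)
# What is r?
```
Call trace (a repeated sub-call is expanded the first time; later identical calls just restate its return value):
nodes(h=6)
  nodes(h=5)
    nodes(h=4)
      nodes(h=3)
        nodes(h=2)
          nodes(h=1)
            nodes(h=0)
            -> return 1
            nodes(h=0)
            -> return 1
          -> return 4
          nodes(h=1) -> return 4  (same call as traced above)
        -> return 10
        nodes(h=2) -> return 10  (same call as traced above)
      -> return 22
      nodes(h=3) -> return 22  (same call as traced above)
    -> return 46
    nodes(h=4) -> return 46  (same call as traced above)
  -> return 94
  nodes(h=5) -> return 94  (same call as traced above)
-> return 190

Final answer: 190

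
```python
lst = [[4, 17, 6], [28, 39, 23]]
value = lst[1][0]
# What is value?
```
Trace:
  lst=[[4, 17, 6], [28, 39, 23]]
  lst=[[4, 17, 6], [28, 39, 23]], value=28

Final answer: 28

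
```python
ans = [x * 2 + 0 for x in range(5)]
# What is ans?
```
Trace:
  x=0
  x=1
  x=2
  x=3
  x=4
  ans=[0, 2, 4, 6, 8]

Final answer: [0, 2, 4, 6, 8]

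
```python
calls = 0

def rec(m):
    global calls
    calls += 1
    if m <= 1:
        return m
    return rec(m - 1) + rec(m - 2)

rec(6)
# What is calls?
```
Call trace (a repeated sub-call is expanded the first time; later identical calls just restate its return value):
rec(m=6)
  rec(m=5)
    rec(m=4)
      rec(m=3)
        rec(m=2)
          rec(m=1)
          -> return 1
          rec(m=0)
          -> return 0
        -> return 1
        rec(m=1)
        -> return 1
      -> return 2
      rec(m=2) -> return 1  (same call as traced above)
    -> return 3
    rec(m=3) -> return 2  (same call as traced above)
  -> return 5
  rec(m=4) -> return 3  (same call as traced above)
-> return 8

calls is incremented once per call, so count the calls in each subtree. Let C(m) = number of calls made by rec(m).
C(0) = C(1) = 1 (base case, no recursion); C(m) = 1 + C(m - 1) + C(m - 2) otherwise.
C(2) = 1 + C(1) + C(0) = 1 + 1 + 1 = 3
C(3) = 1 + C(2) + C(1) = 1 + 3 + 1 = 5
C(4) = 1 + C(3) + C(2) = 1 + 5 + 3 = 9
C(5) = 1 + C(4) + C(3) = 1 + 9 + 5 = 15
C(6) = 1 + C(5) + C(4) = 1 + 15 + 9 = 25
calls = C(6) = 25

Final answer: 25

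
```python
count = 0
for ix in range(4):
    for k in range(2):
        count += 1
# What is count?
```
Trace:
  count=0
  count=1, ix=0, k=0
  count=2, ix=0, k=1
  count=3, ix=1, k=0
  count=4, ix=1, k=1
  count=5, ix=2, k=0
  count=6, ix=2, k=1
  count=7, ix=3, k=0
  count=8, ix=3, k=1

Final answer: 8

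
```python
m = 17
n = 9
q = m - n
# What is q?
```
Trace:
  m=17
  m=17, n=9
  m=17, n=9, q=8

Final answer: 8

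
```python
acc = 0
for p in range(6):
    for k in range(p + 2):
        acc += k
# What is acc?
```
Trace:
  acc=0
  acc=0, p=0, k=0
  acc=1, p=0, k=1
  acc=1, p=1, k=0
  acc=2, p=1, k=1
  acc=4, p=1, k=2
  acc=4, p=2, k=0
  acc=5, p=2, k=1
  acc=7, p=2, k=2
  acc=10, p=2, k=3
  acc=10, p=3, k=0
  acc=11, p=3, k=1
  acc=13, p=3, k=2
  acc=16, p=3, k=3
  acc=20, p=3, k=4
  acc=20, p=4, k=0
  acc=21, p=4, k=1
  acc=23, p=4, k=2
  acc=26, p=4, k=3
  acc=30, p=4, k=4
  acc=35, p=4, k=5
  acc=35, p=5, k=0
  acc=36, p=5, k=1
  acc=38, p=5, k=2
  acc=41, p=5, k=3
  acc=45, p=5, k=4
  acc=50, p=5, k=5
  acc=56, p=5, k=6

Final answer: 56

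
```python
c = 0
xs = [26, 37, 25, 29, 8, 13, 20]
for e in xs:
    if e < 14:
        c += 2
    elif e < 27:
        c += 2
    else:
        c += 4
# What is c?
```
Trace:
  c=0
  c=2, e=26
  c=6, e=37
  c=8, e=25
  c=12, e=29
  c=14, e=8
  c=16, e=13
  c=18, e=20

Final answer: 18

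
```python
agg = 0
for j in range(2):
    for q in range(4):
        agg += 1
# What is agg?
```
Trace:
  agg=0
  agg=1, j=0, q=0
  agg=2, j=0, q=1
  agg=3, j=0, q=2
  agg=4, j=0, q=3
  agg=5, j=1, q=0
  agg=6, j=1, q=1
  agg=7, j=1, q=2
  agg=8, j=1, q=3

Final answer: 8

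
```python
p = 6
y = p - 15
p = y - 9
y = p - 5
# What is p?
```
Trace:
  p=6
  p=6, y=-9
  p=-18, y=-9
  p=-18, y=-23

Final answer: -18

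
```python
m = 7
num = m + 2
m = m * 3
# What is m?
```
Trace:
  m=7
  m=7, num=9
  m=21, num=9

Final answer: 21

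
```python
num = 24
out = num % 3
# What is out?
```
Trace:
  num=24
  num=24, out=0

Final answer: 0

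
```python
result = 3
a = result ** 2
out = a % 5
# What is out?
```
Trace:
  result=3
  result=3, a=9
  result=3, a=9, out=4

Final answer: 4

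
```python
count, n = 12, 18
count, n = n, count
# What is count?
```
Trace:
  count=12, n=18
  count=18, n=12

Final answer: 18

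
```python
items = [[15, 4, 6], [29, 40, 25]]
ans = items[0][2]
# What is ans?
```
Trace:
  items=[[15, 4, 6], [29, 40, 25]]
  items=[[15, 4, 6], [29, 40, 25]], ans=6

Final answer: 6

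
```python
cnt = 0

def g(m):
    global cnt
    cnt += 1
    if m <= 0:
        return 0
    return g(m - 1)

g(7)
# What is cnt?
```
Call trace:
g(m=7)
  g(m=6)
    g(m=5)
      g(m=4)
        g(m=3)
          g(m=2)
            g(m=1)
              g(m=0)
              -> return 0
            -> return 0
          -> return 0
        -> return 0
      -> return 0
    -> return 0
  -> return 0
-> return 0

cnt is incremented once per call. g is entered once for each m = 7, 6, 5, 4, 3, 2, 1, 0 (the m <= 0 call returns without recursing), i.e. 7 + 1 calls.
cnt = 8

Final answer: 8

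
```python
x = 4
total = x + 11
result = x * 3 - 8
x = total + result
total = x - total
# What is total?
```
Trace:
  x=4
  x=4, total=15
  x=4, total=15, result=4
  x=19, total=15, result=4
  x=19, total=4, result=4

Final answer: 4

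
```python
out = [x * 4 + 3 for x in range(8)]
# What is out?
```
Trace:
  x=0
  x=1
  x=2
  x=3
  x=4
  x=5
  x=6
  x=7
  out=[3, 7, 11, 15, 19, 23, 27, 31]

Final answer: [3, 7, 11, 15, 19, 23, 27, 31]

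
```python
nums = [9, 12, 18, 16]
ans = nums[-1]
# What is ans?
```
Trace:
  nums=[9, 12, 18, 16]
  nums=[9, 12, 18, 16], ans=16

Final answer: 16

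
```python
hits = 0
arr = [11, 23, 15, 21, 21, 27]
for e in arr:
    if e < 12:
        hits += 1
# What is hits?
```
Trace:
  hits=0
  hits=1, e=11
  hits=1, e=23
  hits=1, e=15
  hits=1, e=21
  hits=1, e=21
  hits=1, e=27

Final answer: 1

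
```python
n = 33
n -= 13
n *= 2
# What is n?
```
Trace:
  n=33
  n=20
  n=40

Final answer: 40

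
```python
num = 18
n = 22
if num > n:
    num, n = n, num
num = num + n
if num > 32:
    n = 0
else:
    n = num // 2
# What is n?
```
Trace:
  num=18
  num=18, n=22
  num=18, n=22
  num=40, n=22
  num=40, n=0

Final answer: 0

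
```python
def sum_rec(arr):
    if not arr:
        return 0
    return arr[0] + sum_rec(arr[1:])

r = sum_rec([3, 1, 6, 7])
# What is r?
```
Call trace:
sum_rec(arr=[3, 1, 6, 7])
  sum_rec(arr=[1, 6, 7])
    sum_rec(arr=[6, 7])
      sum_rec(arr=[7])
        sum_rec(arr=[])
        -> return 0
      -> return 7
    -> return 13
  -> return 14
-> return 17

Final answer: 17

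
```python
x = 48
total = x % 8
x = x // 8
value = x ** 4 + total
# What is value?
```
Trace:
  x=48
  x=48, total=0
  x=6, total=0
  x=6, total=0, value=1296

Final answer: 1296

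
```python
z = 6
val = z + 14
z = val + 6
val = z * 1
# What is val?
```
Trace:
  z=6
  z=6, val=20
  z=26, val=20
  z=26, val=26

Final answer: 26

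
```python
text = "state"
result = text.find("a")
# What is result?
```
Trace:
  text='state'
  text='state', result=2

Final answer: 2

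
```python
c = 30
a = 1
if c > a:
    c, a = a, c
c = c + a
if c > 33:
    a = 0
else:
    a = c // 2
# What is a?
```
Trace:
  c=30
  c=30, a=1
  c=1, a=30
  c=31, a=30
  c=31, a=15

Final answer: 15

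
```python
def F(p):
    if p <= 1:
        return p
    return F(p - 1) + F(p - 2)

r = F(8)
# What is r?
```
Call trace (a repeated sub-call is expanded the first time; later identical calls just restate its return value):
F(p=8)
  F(p=7)
    F(p=6)
      F(p=5)
        F(p=4)
          F(p=3)
            F(p=2)
              F(p=1)
              -> return 1
              F(p=0)
              -> return 0
            -> return 1
            F(p=1)
            -> return 1
          -> return 2
          F(p=2) -> return 1  (same call as traced above)
        -> return 3
        F(p=3) -> return 2  (same call as traced above)
      -> return 5
      F(p=4) -> return 3  (same call as traced above)
    -> return 8
    F(p=5) -> return 5  (same call as traced above)
  -> return 13
  F(p=6) -> return 8  (same call as traced above)
-> return 21

Final answer: 21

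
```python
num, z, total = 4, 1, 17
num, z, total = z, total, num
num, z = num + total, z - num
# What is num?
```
Trace:
  num=4, z=1, total=17
  num=1, z=17, total=4
  num=5, z=16, total=4

Final answer: 5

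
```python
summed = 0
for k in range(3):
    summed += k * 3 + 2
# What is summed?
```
Trace:
  summed=0
  summed=2, k=0
  summed=7, k=1
  summed=15, k=2

Final answer: 15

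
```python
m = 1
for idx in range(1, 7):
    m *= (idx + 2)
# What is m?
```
Trace:
  m=1
  m=3, idx=1
  m=12, idx=2
  m=60, idx=3
  m=360, idx=4
  m=2520, idx=5
  m=20160, idx=6

Final answer: 20160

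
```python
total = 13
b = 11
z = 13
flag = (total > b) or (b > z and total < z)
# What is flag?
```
Trace:
  total=13
  total=13, b=11
  total=13, b=11, z=13
  total=13, b=11, z=13, flag=True

Final answer: True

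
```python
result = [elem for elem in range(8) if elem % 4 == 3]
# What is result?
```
Trace:
  elem=0
  elem=1
  elem=2
  elem=3
  elem=4
  elem=5
  elem=6
  elem=7
  result=[3, 7]

Final answer: [3, 7]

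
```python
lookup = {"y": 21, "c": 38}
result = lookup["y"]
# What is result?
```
Trace:
  lookup={'y': 21, 'c': 38}
  lookup={'y': 21, 'c': 38}, result=21

Final answer: 21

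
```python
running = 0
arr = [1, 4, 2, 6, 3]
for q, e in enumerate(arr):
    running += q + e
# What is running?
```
Trace:
  running=0
  running=1, q=0, e=1
  running=6, q=1, e=4
  running=10, q=2, e=2
  running=19, q=3, e=6
  running=26, q=4, e=3

Final answer: 26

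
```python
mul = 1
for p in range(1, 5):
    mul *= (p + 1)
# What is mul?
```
Trace:
  mul=1
  mul=2, p=1
  mul=6, p=2
  mul=24, p=3
  mul=120, p=4

Final answer: 120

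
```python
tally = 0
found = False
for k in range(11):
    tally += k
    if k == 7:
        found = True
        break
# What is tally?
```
Trace:
  tally=0
  tally=0, found=False
  tally=0, found=False, k=0
  tally=1, found=False, k=1
  tally=3, found=False, k=2
  tally=6, found=False, k=3
  tally=10, found=False, k=4
  tally=15, found=False, k=5
  tally=21, found=False, k=6
  tally=28, found=True, k=7

Final answer: 28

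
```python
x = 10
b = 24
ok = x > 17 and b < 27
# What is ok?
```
Trace:
  x=10
  x=10, b=24
  x=10, b=24, ok=False

Final answer: False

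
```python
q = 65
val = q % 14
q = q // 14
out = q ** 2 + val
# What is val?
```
Trace:
  q=65
  q=65, val=9
  q=4, val=9
  q=4, val=9, out=25

Final answer: 9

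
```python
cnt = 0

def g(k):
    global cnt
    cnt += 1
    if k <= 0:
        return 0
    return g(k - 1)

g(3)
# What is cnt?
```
Call trace:
g(k=3)
  g(k=2)
    g(k=1)
      g(k=0)
      -> return 0
    -> return 0
  -> return 0
-> return 0

cnt is incremented once per call. g is entered once for each k = 3, 2, 1, 0 (the k <= 0 call returns without recursing), i.e. 3 + 1 calls.
cnt = 4

Final answer: 4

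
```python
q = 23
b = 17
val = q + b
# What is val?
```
Trace:
  q=23
  q=23, b=17
  q=23, b=17, val=40

Final answer: 40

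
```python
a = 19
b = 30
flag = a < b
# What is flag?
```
Trace:
  a=19
  a=19, b=30
  a=19, b=30, flag=True

Final answer: True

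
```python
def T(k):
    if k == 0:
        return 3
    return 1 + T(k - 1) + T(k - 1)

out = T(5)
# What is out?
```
Call trace (a repeated sub-call is expanded the first time; later identical calls just restate its return value):
T(k=5)
  T(k=4)
    T(k=3)
      T(k=2)
        T(k=1)
          T(k=0)
          -> return 3
          T(k=0)
          -> return 3
        -> return 7
        T(k=1) -> return 7  (same call as traced above)
      -> return 15
      T(k=2) -> return 15  (same call as traced above)
    -> return 31
    T(k=3) -> return 31  (same call as traced above)
  -> return 63
  T(k=4) -> return 63  (same call as traced above)
-> return 127

Final answer: 127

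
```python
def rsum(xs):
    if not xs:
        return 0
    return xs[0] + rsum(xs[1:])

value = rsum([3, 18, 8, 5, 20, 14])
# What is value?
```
Call trace:
rsum(xs=[3, 18, 8, 5, 20, 14])
  rsum(xs=[18, 8, 5, 20, 14])
    rsum(xs=[8, 5, 20, 14])
      rsum(xs=[5, 20, 14])
        rsum(xs=[20, 14])
          rsum(xs=[14])
            rsum(xs=[])
            -> return 0
          -> return 14
        -> return 34
      -> return 39
    -> return 47
  -> return 65
-> return 68

Final answer: 68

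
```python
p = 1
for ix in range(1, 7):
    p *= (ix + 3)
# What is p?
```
Trace:
  p=1
  p=4, ix=1
  p=20, ix=2
  p=120, ix=3
  p=840, ix=4
  p=6720, ix=5
  p=60480, ix=6

Final answer: 60480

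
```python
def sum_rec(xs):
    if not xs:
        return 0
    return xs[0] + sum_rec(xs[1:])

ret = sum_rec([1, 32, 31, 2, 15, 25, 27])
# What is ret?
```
Call trace:
sum_rec(xs=[1, 32, 31, 2, 15, 25, 27])
  sum_rec(xs=[32, 31, 2, 15, 25, 27])
    sum_rec(xs=[31, 2, 15, 25, 27])
      sum_rec(xs=[2, 15, 25, 27])
        sum_rec(xs=[15, 25, 27])
          sum_rec(xs=[25, 27])
            sum_rec(xs=[27])
              sum_rec(xs=[])
              -> return 0
            -> return 27
          -> return 52
        -> return 67
      -> return 69
    -> return 100
  -> return 132
-> return 133

Final answer: 133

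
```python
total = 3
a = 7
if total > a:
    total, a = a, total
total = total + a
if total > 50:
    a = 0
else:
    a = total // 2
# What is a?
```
Trace:
  total=3
  total=3, a=7
  total=3, a=7
  total=10, a=7
  total=10, a=5

Final answer: 5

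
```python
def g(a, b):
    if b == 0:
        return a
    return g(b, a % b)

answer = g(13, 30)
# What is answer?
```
Call trace:
g(a=13, b=30)
  g(a=30, b=13)
    g(a=13, b=4)
      g(a=4, b=1)
        g(a=1, b=0)
        -> return 1
      -> return 1
    -> return 1
  -> return 1
-> return 1

Final answer: 1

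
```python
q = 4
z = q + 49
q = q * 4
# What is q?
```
Trace:
  q=4
  q=4, z=53
  q=16, z=53

Final answer: 16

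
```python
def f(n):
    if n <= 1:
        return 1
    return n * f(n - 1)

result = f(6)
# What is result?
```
Call trace:
f(n=6)
  f(n=5)
    f(n=4)
      f(n=3)
        f(n=2)
          f(n=1)
          -> return 1
        -> return 2
      -> return 6
    -> return 24
  -> return 120
-> return 720

Final answer: 720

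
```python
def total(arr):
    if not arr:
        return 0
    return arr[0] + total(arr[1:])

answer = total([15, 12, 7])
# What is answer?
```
Call trace:
total(arr=[15, 12, 7])
  total(arr=[12, 7])
    total(arr=[7])
      total(arr=[])
      -> return 0
    -> return 7
  -> return 19
-> return 34

Final answer: 34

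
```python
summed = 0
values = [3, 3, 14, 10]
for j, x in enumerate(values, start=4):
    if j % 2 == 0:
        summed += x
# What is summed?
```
Trace:
  summed=0
  summed=3, j=4, x=3
  summed=3, j=5, x=3
  summed=17, j=6, x=14
  summed=17, j=7, x=10

Final answer: 17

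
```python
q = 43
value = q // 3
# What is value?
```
Trace:
  q=43
  q=43, value=14

Final answer: 14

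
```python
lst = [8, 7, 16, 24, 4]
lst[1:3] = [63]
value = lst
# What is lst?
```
Trace:
  lst=[8, 7, 16, 24, 4]
  lst=[8, 63, 24, 4]
  lst=[8, 63, 24, 4], value=[8, 63, 24, 4]

Final answer: [8, 63, 24, 4]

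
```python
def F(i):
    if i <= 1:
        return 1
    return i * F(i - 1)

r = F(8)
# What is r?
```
Call trace:
F(i=8)
  F(i=7)
    F(i=6)
      F(i=5)
        F(i=4)
          F(i=3)
            F(i=2)
              F(i=1)
              -> return 1
            -> return 2
          -> return 6
        -> return 24
      -> return 120
    -> return 720
  -> return 5040
-> return 40320

Final answer: 40320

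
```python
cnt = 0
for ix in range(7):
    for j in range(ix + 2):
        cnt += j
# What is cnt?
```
Trace:
  cnt=0
  cnt=0, ix=0, j=0
  cnt=1, ix=0, j=1
  cnt=1, ix=1, j=0
  cnt=2, ix=1, j=1
  cnt=4, ix=1, j=2
  cnt=4, ix=2, j=0
  cnt=5, ix=2, j=1
  cnt=7, ix=2, j=2
  cnt=10, ix=2, j=3
  cnt=10, ix=3, j=0
  cnt=11, ix=3, j=1
  cnt=13, ix=3, j=2
  cnt=16, ix=3, j=3
  cnt=20, ix=3, j=4
  cnt=20, ix=4, j=0
  cnt=21, ix=4, j=1
  cnt=23, ix=4, j=2
  cnt=26, ix=4, j=3
  cnt=30, ix=4, j=4
  cnt=35, ix=4, j=5
  cnt=35, ix=5, j=0
  cnt=36, ix=5, j=1
  cnt=38, ix=5, j=2
  cnt=41, ix=5, j=3
  cnt=45, ix=5, j=4
  cnt=50, ix=5, j=5
  cnt=56, ix=5, j=6
  cnt=56, ix=6, j=0
  cnt=57, ix=6, j=1
  cnt=59, ix=6, j=2
  cnt=62, ix=6, j=3
  cnt=66, ix=6, j=4
  cnt=71, ix=6, j=5
  cnt=77, ix=6, j=6
  cnt=84, ix=6, j=7

Final answer: 84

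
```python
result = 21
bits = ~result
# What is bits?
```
Trace:
  result=21
  result=21, bits=-22

Final answer: -22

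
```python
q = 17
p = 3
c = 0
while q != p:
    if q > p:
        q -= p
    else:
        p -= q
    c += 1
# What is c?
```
Trace:
  q=17
  q=17, p=3
  q=17, p=3, c=0
  q=14, p=3, c=1
  q=11, p=3, c=2
  q=8, p=3, c=3
  q=5, p=3, c=4
  q=2, p=3, c=5
  q=2, p=1, c=6
  q=1, p=1, c=7

Final answer: 7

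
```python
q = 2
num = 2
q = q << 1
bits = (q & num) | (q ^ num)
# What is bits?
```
Trace:
  q=2
  q=2, num=2
  q=4, num=2
  q=4, num=2, bits=6

Final answer: 6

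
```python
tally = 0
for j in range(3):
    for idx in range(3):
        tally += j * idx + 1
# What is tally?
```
Trace:
  tally=0
  tally=1, j=0, idx=0
  tally=2, j=0, idx=1
  tally=3, j=0, idx=2
  tally=4, j=1, idx=0
  tally=6, j=1, idx=1
  tally=9, j=1, idx=2
  tally=10, j=2, idx=0
  tally=13, j=2, idx=1
  tally=18, j=2, idx=2

Final answer: 18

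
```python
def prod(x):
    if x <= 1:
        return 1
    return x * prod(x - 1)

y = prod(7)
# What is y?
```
Call trace:
prod(x=7)
  prod(x=6)
    prod(x=5)
      prod(x=4)
        prod(x=3)
          prod(x=2)
            prod(x=1)
            -> return 1
          -> return 2
        -> return 6
      -> return 24
    -> return 120
  -> return 720
-> return 5040

Final answer: 5040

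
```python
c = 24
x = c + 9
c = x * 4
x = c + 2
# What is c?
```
Trace:
  c=24
  c=24, x=33
  c=132, x=33
  c=132, x=134

Final answer: 132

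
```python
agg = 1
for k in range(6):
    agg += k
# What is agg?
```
Trace:
  agg=1
  agg=1, k=0
  agg=2, k=1
  agg=4, k=2
  agg=7, k=3
  agg=11, k=4
  agg=16, k=5

Final answer: 16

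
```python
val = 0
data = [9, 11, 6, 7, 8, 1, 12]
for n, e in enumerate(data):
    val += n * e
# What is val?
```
Trace:
  val=0
  val=0, n=0, e=9
  val=11, n=1, e=11
  val=23, n=2, e=6
  val=44, n=3, e=7
  val=76, n=4, e=8
  val=81, n=5, e=1
  val=153, n=6, e=12

Final answer: 153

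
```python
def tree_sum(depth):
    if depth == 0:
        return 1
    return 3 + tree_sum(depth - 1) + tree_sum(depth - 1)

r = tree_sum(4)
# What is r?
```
Call trace (a repeated sub-call is expanded the first time; later identical calls just restate its return value):
tree_sum(depth=4)
  tree_sum(depth=3)
    tree_sum(depth=2)
      tree_sum(depth=1)
        tree_sum(depth=0)
        -> return 1
        tree_sum(depth=0)
        -> return 1
      -> return 5
      tree_sum(depth=1) -> return 5  (same call as traced above)
    -> return 13
    tree_sum(depth=2) -> return 13  (same call as traced above)
  -> return 29
  tree_sum(depth=3) -> return 29  (same call as traced above)
-> return 61

Final answer: 61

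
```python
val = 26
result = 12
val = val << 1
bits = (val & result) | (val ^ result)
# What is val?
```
Trace:
  val=26
  val=26, result=12
  val=52, result=12
  val=52, result=12, bits=60

Final answer: 52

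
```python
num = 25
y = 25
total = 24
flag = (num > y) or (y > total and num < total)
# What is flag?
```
Trace:
  num=25
  num=25, y=25
  num=25, y=25, total=24
  num=25, y=25, total=24, flag=False

Final answer: False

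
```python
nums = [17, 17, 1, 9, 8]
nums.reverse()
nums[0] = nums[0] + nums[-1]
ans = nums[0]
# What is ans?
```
Trace:
  nums=[17, 17, 1, 9, 8]
  nums=[8, 9, 1, 17, 17]
  nums=[25, 9, 1, 17, 17]
  nums=[25, 9, 1, 17, 17], ans=25

Final answer: 25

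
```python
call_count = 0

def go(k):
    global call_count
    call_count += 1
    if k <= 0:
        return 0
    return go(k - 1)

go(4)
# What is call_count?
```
Call trace:
go(k=4)
  go(k=3)
    go(k=2)
      go(k=1)
        go(k=0)
        -> return 0
      -> return 0
    -> return 0
  -> return 0
-> return 0

call_count is incremented once per call. go is entered once for each k = 4, 3, 2, 1, 0 (the k <= 0 call returns without recursing), i.e. 4 + 1 calls.
call_count = 5

Final answer: 5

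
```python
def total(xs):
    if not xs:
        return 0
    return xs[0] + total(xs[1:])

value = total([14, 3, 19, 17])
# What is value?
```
Call trace:
total(xs=[14, 3, 19, 17])
  total(xs=[3, 19, 17])
    total(xs=[19, 17])
      total(xs=[17])
        total(xs=[])
        -> return 0
      -> return 17
    -> return 36
  -> return 39
-> return 53

Final answer: 53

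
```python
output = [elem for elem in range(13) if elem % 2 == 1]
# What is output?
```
Trace:
  elem=0
  elem=1
  elem=2
  elem=3
  elem=4
  elem=5
  elem=6
  elem=7
  elem=8
  elem=9
  elem=10
  elem=11
  elem=12
  output=[1, 3, 5, 7, 9, 11]

Final answer: [1, 3, 5, 7, 9, 11]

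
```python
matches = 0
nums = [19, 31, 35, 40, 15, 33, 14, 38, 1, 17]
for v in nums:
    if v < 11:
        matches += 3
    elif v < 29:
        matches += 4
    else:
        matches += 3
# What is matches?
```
Trace:
  matches=0
  matches=4, v=19
  matches=7, v=31
  matches=10, v=35
  matches=13, v=40
  matches=17, v=15
  matches=20, v=33
  matches=24, v=14
  matches=27, v=38
  matches=30, v=1
  matches=34, v=17

Final answer: 34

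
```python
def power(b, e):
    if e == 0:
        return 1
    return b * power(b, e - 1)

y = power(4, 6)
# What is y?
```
Call trace:
power(b=4, e=6)
  power(b=4, e=5)
    power(b=4, e=4)
      power(b=4, e=3)
        power(b=4, e=2)
          power(b=4, e=1)
            power(b=4, e=0)
            -> return 1
          -> return 4
        -> return 16
      -> return 64
    -> return 256
  -> return 1024
-> return 4096

Final answer: 4096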